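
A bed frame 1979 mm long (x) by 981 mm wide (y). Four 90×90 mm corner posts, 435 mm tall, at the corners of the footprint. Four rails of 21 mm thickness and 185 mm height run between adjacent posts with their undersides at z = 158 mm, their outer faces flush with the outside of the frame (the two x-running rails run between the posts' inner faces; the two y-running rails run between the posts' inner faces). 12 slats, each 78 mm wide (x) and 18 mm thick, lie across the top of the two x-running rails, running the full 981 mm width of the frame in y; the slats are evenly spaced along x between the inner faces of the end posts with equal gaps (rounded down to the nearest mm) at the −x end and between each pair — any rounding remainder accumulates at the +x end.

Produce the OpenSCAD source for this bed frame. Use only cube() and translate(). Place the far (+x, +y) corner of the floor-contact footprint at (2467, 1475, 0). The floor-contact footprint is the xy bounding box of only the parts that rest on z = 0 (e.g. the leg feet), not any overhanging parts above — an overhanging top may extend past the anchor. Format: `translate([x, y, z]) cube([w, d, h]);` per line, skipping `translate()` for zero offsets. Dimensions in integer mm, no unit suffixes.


translate([488, 494, 0]) cube([90, 90, 435]);
translate([488, 1385, 0]) cube([90, 90, 435]);
translate([2377, 494, 0]) cube([90, 90, 435]);
translate([2377, 1385, 0]) cube([90, 90, 435]);
translate([578, 494, 158]) cube([1799, 21, 185]);
translate([578, 1454, 158]) cube([1799, 21, 185]);
translate([488, 584, 158]) cube([21, 801, 185]);
translate([2446, 584, 158]) cube([21, 801, 185]);
translate([644, 494, 343]) cube([78, 981, 18]);
translate([788, 494, 343]) cube([78, 981, 18]);
translate([932, 494, 343]) cube([78, 981, 18]);
translate([1076, 494, 343]) cube([78, 981, 18]);
translate([1220, 494, 343]) cube([78, 981, 18]);
translate([1364, 494, 343]) cube([78, 981, 18]);
translate([1508, 494, 343]) cube([78, 981, 18]);
translate([1652, 494, 343]) cube([78, 981, 18]);
translate([1796, 494, 343]) cube([78, 981, 18]);
translate([1940, 494, 343]) cube([78, 981, 18]);
translate([2084, 494, 343]) cube([78, 981, 18]);
translate([2228, 494, 343]) cube([78, 981, 18]);


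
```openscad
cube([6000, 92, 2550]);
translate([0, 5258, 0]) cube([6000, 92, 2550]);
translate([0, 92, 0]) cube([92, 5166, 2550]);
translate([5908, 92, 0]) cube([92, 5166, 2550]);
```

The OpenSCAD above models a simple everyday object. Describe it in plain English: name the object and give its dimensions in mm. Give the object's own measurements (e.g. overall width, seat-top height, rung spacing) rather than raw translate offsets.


The wall frame of a small rectangular building: four walls, each 2550 mm tall and 92 mm thick, enclosing a footprint 6000 mm (x) by 5350 mm (y) outside-to-outside, with no floor or roof. The front and back walls (the −y and +y sides) span the full width; the two side walls fit between them.


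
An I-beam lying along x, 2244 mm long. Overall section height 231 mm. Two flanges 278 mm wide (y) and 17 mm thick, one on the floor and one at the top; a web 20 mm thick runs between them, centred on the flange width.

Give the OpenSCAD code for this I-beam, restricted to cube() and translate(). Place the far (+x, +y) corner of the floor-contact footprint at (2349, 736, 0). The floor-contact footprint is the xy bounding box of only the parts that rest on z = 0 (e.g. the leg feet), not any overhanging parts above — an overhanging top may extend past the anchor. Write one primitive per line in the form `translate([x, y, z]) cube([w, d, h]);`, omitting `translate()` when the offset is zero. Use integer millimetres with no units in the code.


translate([105, 458, 0]) cube([2244, 278, 17]);
translate([105, 587, 17]) cube([2244, 20, 197]);
translate([105, 458, 214]) cube([2244, 278, 17]);


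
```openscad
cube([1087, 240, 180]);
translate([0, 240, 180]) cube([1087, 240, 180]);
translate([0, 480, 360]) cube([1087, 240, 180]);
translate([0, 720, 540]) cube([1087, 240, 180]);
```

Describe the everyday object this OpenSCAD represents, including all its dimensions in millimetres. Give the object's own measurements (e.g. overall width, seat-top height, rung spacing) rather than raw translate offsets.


A straight staircase of 4 solid steps. Each step is 1087 mm wide (x), 240 mm deep (y, the going) and 180 mm tall (the rise). The first step rests on the floor; each subsequent step sits one going further in +y and one rise higher in +z, directly behind and above the previous step with no overlap.


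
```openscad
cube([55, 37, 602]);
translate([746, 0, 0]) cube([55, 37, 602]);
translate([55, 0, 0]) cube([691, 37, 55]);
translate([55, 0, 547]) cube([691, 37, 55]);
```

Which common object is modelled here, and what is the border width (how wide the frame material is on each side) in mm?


A picture frame. The border width is 55 mm.

Four thin pieces enclosing a rectangular opening — a picture frame. The two full-height stiles are 602 mm tall; the top rail sits at z = 547 and is 55 mm tall, so the border above the opening is 602 − 547 = 55 mm, matching the stile x-width.


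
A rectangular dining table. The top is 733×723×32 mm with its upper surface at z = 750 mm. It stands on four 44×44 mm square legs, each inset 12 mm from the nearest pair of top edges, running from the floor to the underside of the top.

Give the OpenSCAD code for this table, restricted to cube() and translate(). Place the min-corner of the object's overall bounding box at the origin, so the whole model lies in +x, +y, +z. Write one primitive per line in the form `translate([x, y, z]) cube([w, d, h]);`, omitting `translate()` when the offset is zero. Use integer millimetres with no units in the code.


translate([0, 0, 718]) cube([733, 723, 32]);
translate([12, 12, 0]) cube([44, 44, 718]);
translate([677, 12, 0]) cube([44, 44, 718]);
translate([12, 667, 0]) cube([44, 44, 718]);
translate([677, 667, 0]) cube([44, 44, 718]);


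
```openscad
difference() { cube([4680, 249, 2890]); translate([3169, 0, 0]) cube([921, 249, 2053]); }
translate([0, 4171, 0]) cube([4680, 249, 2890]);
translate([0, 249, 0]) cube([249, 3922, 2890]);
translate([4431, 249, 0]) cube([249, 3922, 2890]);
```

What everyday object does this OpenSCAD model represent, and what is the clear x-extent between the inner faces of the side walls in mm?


A single room. The interior width is 4182 mm.

Four walls enclosing a rectangle with a door in the front wall — a room. Outside width 4680 minus two 249 mm walls gives 4182 mm.


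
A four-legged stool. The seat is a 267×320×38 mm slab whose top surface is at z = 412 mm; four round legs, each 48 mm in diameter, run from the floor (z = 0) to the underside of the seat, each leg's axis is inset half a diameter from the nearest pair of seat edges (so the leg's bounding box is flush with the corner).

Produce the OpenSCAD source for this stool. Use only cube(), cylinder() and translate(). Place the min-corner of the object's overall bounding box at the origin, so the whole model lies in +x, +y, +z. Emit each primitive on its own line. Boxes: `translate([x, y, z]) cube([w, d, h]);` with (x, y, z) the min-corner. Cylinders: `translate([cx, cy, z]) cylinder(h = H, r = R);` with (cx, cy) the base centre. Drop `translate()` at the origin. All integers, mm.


translate([0, 0, 374]) cube([267, 320, 38]);
translate([24, 24, 0]) cylinder(h = 374, r = 24);
translate([243, 24, 0]) cylinder(h = 374, r = 24);
translate([24, 296, 0]) cylinder(h = 374, r = 24);
translate([243, 296, 0]) cylinder(h = 374, r = 24);


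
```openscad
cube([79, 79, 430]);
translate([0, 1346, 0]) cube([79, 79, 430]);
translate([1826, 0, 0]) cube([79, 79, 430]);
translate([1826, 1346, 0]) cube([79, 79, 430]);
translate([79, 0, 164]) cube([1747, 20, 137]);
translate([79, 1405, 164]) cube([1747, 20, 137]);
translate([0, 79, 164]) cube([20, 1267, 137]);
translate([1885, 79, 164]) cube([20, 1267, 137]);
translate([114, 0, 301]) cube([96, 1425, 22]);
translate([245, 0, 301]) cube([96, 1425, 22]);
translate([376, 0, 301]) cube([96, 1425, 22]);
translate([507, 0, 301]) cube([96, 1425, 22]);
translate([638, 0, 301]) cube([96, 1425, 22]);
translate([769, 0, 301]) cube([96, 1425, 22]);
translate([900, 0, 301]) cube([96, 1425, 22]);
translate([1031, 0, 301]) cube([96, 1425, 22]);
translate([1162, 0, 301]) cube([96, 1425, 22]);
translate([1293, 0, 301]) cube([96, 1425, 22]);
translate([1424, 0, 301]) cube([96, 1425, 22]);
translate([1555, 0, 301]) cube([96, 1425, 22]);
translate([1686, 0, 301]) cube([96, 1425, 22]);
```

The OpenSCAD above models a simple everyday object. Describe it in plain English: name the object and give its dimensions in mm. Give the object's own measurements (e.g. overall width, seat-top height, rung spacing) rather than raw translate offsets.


A bed frame 1905 mm long (x) by 1425 mm wide (y). Four 79×79 mm corner posts, 430 mm tall, at the corners of the footprint. Four rails of 20 mm thickness and 137 mm height run between adjacent posts with their undersides at z = 164 mm, their outer faces flush with the outside of the frame (the two x-running rails run between the posts' inner faces; the two y-running rails run between the posts' inner faces). 13 slats, each 96 mm wide (x) and 22 mm thick, lie across the top of the two x-running rails, running the full 1425 mm width of the frame in y; along x they sit between the end posts with a 35 mm gap after the −x posts and between neighbouring slats, leaving 44 mm before the +x posts.


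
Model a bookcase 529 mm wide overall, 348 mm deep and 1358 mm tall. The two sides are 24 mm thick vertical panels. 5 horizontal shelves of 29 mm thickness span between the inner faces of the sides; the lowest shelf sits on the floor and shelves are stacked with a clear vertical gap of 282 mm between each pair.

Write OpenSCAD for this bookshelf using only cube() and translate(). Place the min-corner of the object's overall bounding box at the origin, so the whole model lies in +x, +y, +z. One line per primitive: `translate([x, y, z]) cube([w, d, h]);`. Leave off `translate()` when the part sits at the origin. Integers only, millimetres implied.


cube([24, 348, 1358]);
translate([505, 0, 0]) cube([24, 348, 1358]);
translate([24, 0, 0]) cube([481, 348, 29]);
translate([24, 0, 311]) cube([481, 348, 29]);
translate([24, 0, 622]) cube([481, 348, 29]);
translate([24, 0, 933]) cube([481, 348, 29]);
translate([24, 0, 1244]) cube([481, 348, 29]);


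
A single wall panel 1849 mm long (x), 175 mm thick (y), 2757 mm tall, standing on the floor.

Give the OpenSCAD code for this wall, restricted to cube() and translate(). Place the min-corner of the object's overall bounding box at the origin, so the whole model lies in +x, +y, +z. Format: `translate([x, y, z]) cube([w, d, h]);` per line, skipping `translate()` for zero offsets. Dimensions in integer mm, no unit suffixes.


cube([1849, 175, 2757]);


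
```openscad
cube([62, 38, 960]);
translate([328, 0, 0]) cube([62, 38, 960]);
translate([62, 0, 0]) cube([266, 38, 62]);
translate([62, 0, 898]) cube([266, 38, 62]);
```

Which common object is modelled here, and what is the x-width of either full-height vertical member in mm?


A picture frame. The border width is 62 mm.

Four thin pieces enclosing a rectangular opening — a picture frame. The two full-height stiles are 960 mm tall; the top rail sits at z = 898 and is 62 mm tall, so the border above the opening is 960 − 898 = 62 mm, matching the stile x-width.


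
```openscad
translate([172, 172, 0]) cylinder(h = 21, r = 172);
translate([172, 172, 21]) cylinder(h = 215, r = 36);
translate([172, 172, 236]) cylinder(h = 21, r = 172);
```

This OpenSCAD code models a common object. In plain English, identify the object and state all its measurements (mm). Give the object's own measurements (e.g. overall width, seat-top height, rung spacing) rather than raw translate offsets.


A spool: two coaxial disc flanges of radius 172 mm and thickness 21 mm, joined by a core cylinder of radius 36 mm and height 215 mm. The lower flange rests on z = 0 and the three cylinders share a vertical axis.


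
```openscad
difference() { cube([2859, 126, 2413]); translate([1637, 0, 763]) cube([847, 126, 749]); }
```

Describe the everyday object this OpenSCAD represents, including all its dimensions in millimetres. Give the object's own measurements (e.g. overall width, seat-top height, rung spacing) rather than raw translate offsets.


A wall 2859 mm long (x), 126 mm thick (y), 2413 mm tall, with a rectangular window opening cut through it. The opening is 847 mm wide and 749 mm tall; its sill is at z = 763 mm and its near (−x) edge is 1637 mm from the wall's −x end. The opening passes through the full wall thickness.


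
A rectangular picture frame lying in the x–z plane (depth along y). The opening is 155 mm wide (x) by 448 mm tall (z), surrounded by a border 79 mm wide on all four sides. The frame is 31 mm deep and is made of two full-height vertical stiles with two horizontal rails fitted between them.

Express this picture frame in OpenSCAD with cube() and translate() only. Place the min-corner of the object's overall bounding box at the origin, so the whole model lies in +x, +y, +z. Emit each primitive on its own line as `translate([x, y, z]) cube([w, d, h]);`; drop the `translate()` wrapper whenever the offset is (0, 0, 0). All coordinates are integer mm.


cube([79, 31, 606]);
translate([234, 0, 0]) cube([79, 31, 606]);
translate([79, 0, 0]) cube([155, 31, 79]);
translate([79, 0, 527]) cube([155, 31, 79]);


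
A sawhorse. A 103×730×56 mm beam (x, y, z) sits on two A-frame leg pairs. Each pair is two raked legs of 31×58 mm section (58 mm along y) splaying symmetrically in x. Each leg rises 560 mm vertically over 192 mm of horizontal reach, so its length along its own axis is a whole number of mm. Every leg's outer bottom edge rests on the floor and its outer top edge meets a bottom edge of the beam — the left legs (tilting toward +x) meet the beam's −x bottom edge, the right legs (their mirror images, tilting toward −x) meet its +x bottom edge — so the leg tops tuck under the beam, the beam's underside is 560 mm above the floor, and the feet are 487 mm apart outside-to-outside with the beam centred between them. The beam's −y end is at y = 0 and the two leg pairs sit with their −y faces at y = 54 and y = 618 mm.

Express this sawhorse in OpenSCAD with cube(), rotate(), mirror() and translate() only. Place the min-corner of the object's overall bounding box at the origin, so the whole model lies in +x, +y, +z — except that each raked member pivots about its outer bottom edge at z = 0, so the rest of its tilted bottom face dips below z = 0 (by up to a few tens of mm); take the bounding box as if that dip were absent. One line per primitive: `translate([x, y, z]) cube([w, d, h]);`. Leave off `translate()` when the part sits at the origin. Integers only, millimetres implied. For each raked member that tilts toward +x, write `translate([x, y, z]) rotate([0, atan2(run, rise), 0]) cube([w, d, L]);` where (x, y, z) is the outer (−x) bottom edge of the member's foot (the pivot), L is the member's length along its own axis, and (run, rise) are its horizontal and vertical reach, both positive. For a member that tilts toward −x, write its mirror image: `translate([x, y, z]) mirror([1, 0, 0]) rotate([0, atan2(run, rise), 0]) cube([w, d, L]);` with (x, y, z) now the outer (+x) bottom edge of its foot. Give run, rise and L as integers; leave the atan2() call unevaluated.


translate([192, 0, 560]) cube([103, 730, 56]);
translate([0, 54, 0]) rotate([0, atan2(192, 560), 0]) cube([31, 58, 592]);
translate([487, 54, 0]) mirror([1, 0, 0]) rotate([0, atan2(192, 560), 0]) cube([31, 58, 592]);
translate([0, 618, 0]) rotate([0, atan2(192, 560), 0]) cube([31, 58, 592]);
translate([487, 618, 0]) mirror([1, 0, 0]) rotate([0, atan2(192, 560), 0]) cube([31, 58, 592]);


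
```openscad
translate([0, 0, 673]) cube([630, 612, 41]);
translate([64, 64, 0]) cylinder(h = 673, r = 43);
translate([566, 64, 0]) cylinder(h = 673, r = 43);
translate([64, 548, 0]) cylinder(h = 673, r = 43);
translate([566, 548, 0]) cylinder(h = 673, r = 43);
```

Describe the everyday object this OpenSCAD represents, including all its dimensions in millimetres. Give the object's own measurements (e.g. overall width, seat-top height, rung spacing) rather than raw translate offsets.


A table: top 630 mm (x) × 612 mm (y), 41 mm thick, upper face at z = 714 mm, on four round legs of 86 mm diameter, each leg's bounding box inset 21 mm from the nearest pair of top edges from z = 0 to the bottom of the top.


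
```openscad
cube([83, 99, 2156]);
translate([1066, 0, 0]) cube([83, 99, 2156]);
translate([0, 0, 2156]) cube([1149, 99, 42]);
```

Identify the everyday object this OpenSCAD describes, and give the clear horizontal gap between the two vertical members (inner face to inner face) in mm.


A door frame. The clear opening width is 983 mm.

Two 2156 mm tall posts with a header on top — a door frame. The left jamb is 83 mm wide at x = 0; the right jamb starts at x = 1066. The clear opening is 1066 − 83 = 983 mm.


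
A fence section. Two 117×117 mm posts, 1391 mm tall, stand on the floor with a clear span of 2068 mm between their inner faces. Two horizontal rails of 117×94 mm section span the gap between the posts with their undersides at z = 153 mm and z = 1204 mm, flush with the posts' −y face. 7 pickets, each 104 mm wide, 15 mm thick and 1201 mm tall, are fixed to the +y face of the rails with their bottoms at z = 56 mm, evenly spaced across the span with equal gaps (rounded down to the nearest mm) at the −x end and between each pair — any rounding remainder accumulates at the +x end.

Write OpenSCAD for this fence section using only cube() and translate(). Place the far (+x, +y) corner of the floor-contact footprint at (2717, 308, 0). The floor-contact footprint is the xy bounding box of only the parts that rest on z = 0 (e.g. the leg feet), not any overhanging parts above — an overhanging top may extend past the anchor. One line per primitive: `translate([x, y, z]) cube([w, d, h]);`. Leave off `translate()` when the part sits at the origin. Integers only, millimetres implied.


translate([415, 191, 0]) cube([117, 117, 1391]);
translate([2600, 191, 0]) cube([117, 117, 1391]);
translate([532, 191, 153]) cube([2068, 117, 94]);
translate([532, 191, 1204]) cube([2068, 117, 94]);
translate([699, 308, 56]) cube([104, 15, 1201]);
translate([970, 308, 56]) cube([104, 15, 1201]);
translate([1241, 308, 56]) cube([104, 15, 1201]);
translate([1512, 308, 56]) cube([104, 15, 1201]);
translate([1783, 308, 56]) cube([104, 15, 1201]);
translate([2054, 308, 56]) cube([104, 15, 1201]);
translate([2325, 308, 56]) cube([104, 15, 1201]);


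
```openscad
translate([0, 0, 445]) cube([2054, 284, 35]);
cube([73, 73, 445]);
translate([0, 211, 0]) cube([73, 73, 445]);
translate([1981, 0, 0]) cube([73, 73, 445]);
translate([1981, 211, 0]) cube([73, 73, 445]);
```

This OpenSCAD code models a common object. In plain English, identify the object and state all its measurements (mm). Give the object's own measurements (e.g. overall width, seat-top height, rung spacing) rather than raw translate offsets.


A bench: a 2054×284 mm seat slab, 35 mm thick, top at z = 480 mm, on four 73×73 mm square legs flush with the seat corners and standing on z = 0.


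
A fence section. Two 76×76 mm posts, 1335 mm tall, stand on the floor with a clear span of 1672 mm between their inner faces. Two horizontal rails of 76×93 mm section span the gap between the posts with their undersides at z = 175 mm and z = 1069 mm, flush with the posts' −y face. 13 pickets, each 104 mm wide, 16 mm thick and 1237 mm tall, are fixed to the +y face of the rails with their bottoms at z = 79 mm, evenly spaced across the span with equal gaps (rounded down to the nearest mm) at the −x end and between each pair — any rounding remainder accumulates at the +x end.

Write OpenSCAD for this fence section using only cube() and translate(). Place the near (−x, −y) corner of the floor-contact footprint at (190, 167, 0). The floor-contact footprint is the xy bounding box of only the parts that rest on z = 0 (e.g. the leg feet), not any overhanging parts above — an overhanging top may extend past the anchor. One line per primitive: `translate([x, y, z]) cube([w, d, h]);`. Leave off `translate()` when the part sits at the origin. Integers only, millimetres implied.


translate([190, 167, 0]) cube([76, 76, 1335]);
translate([1938, 167, 0]) cube([76, 76, 1335]);
translate([266, 167, 175]) cube([1672, 76, 93]);
translate([266, 167, 1069]) cube([1672, 76, 93]);
translate([288, 243, 79]) cube([104, 16, 1237]);
translate([414, 243, 79]) cube([104, 16, 1237]);
translate([540, 243, 79]) cube([104, 16, 1237]);
translate([666, 243, 79]) cube([104, 16, 1237]);
translate([792, 243, 79]) cube([104, 16, 1237]);
translate([918, 243, 79]) cube([104, 16, 1237]);
translate([1044, 243, 79]) cube([104, 16, 1237]);
translate([1170, 243, 79]) cube([104, 16, 1237]);
translate([1296, 243, 79]) cube([104, 16, 1237]);
translate([1422, 243, 79]) cube([104, 16, 1237]);
translate([1548, 243, 79]) cube([104, 16, 1237]);
translate([1674, 243, 79]) cube([104, 16, 1237]);
translate([1800, 243, 79]) cube([104, 16, 1237]);


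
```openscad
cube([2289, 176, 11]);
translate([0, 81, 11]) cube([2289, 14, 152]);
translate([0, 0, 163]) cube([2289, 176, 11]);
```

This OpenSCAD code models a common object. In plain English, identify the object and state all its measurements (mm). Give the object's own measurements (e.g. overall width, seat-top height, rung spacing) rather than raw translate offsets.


An I-beam lying along x, 2289 mm long. Overall section height 174 mm. Two flanges 176 mm wide (y) and 11 mm thick, one on the floor and one at the top; a web 14 mm thick runs between them, centred on the flange width.


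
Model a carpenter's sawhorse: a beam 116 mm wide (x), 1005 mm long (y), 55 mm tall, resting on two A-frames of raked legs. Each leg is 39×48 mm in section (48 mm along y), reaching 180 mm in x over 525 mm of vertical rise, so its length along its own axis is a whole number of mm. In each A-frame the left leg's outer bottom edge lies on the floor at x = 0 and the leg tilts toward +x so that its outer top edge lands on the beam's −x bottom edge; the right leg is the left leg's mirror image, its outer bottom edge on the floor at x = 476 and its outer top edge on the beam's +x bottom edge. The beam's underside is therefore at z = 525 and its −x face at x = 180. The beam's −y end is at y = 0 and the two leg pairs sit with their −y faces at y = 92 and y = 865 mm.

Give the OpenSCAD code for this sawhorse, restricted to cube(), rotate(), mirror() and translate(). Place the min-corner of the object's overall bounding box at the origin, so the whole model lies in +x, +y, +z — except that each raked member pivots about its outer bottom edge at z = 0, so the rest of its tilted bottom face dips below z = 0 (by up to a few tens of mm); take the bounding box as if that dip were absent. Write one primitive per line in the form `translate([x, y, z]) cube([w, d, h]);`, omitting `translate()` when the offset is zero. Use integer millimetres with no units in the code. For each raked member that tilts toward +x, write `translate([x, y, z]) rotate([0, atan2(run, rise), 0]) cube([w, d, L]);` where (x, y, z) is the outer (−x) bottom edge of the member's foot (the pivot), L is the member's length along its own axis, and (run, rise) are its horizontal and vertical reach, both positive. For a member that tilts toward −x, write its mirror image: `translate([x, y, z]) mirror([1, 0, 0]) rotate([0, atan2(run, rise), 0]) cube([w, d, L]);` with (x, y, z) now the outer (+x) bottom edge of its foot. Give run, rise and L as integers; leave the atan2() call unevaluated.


// leg length = √(180² + 525²) = 555
// right-leg outer foot x = 2·180 + 116 = 476
// beam min-corner = (180, 0, 525)
translate([180, 0, 525]) cube([116, 1005, 55]);
translate([0, 92, 0]) rotate([0, atan2(180, 525), 0]) cube([39, 48, 555]);
translate([476, 92, 0]) mirror([1, 0, 0]) rotate([0, atan2(180, 525), 0]) cube([39, 48, 555]);
translate([0, 865, 0]) rotate([0, atan2(180, 525), 0]) cube([39, 48, 555]);
translate([476, 865, 0]) mirror([1, 0, 0]) rotate([0, atan2(180, 525), 0]) cube([39, 48, 555]);


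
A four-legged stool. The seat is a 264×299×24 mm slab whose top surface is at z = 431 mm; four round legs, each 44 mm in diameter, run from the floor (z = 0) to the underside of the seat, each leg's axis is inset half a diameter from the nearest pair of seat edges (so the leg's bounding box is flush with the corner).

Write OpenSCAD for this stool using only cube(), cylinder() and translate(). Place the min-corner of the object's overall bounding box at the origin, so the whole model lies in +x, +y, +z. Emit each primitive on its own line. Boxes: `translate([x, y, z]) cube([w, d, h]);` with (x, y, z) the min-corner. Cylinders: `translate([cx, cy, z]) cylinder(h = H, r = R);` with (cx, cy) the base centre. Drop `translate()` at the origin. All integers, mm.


translate([0, 0, 407]) cube([264, 299, 24]);
translate([22, 22, 0]) cylinder(h = 407, r = 22);
translate([242, 22, 0]) cylinder(h = 407, r = 22);
translate([22, 277, 0]) cylinder(h = 407, r = 22);
translate([242, 277, 0]) cylinder(h = 407, r = 22);


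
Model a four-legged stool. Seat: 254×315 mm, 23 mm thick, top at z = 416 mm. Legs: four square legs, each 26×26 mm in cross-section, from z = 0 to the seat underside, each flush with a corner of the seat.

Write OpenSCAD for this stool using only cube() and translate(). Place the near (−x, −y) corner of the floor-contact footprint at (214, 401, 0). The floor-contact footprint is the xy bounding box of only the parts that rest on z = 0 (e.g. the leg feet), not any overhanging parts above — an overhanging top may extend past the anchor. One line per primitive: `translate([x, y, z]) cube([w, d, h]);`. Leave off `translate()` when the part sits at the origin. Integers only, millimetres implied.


translate([214, 401, 393]) cube([254, 315, 23]);
translate([214, 401, 0]) cube([26, 26, 393]);
translate([442, 401, 0]) cube([26, 26, 393]);
translate([214, 690, 0]) cube([26, 26, 393]);
translate([442, 690, 0]) cube([26, 26, 393]);


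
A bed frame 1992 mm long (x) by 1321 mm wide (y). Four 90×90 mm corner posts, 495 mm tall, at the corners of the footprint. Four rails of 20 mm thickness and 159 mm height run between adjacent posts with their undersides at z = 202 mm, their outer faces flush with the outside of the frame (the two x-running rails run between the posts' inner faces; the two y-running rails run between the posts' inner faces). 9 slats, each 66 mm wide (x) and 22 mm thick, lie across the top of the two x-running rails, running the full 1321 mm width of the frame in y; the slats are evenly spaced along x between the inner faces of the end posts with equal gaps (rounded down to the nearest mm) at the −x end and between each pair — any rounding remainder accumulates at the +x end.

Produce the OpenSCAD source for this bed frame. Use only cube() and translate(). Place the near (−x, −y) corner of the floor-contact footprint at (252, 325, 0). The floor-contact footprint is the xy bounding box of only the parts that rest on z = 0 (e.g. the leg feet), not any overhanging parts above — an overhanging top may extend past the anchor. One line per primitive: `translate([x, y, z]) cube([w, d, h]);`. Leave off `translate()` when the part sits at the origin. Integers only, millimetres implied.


translate([252, 325, 0]) cube([90, 90, 495]);
translate([252, 1556, 0]) cube([90, 90, 495]);
translate([2154, 325, 0]) cube([90, 90, 495]);
translate([2154, 1556, 0]) cube([90, 90, 495]);
translate([342, 325, 202]) cube([1812, 20, 159]);
translate([342, 1626, 202]) cube([1812, 20, 159]);
translate([252, 415, 202]) cube([20, 1141, 159]);
translate([2224, 415, 202]) cube([20, 1141, 159]);
translate([463, 325, 361]) cube([66, 1321, 22]);
translate([650, 325, 361]) cube([66, 1321, 22]);
translate([837, 325, 361]) cube([66, 1321, 22]);
translate([1024, 325, 361]) cube([66, 1321, 22]);
translate([1211, 325, 361]) cube([66, 1321, 22]);
translate([1398, 325, 361]) cube([66, 1321, 22]);
translate([1585, 325, 361]) cube([66, 1321, 22]);
translate([1772, 325, 361]) cube([66, 1321, 22]);
translate([1959, 325, 361]) cube([66, 1321, 22]);


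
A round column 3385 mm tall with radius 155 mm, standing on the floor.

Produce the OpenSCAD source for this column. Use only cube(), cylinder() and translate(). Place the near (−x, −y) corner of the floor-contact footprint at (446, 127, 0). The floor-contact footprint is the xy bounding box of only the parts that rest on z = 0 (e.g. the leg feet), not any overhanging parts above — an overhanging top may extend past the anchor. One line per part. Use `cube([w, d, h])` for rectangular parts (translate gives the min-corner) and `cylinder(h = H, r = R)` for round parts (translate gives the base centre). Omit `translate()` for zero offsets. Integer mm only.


translate([601, 282, 0]) cylinder(h = 3385, r = 155);


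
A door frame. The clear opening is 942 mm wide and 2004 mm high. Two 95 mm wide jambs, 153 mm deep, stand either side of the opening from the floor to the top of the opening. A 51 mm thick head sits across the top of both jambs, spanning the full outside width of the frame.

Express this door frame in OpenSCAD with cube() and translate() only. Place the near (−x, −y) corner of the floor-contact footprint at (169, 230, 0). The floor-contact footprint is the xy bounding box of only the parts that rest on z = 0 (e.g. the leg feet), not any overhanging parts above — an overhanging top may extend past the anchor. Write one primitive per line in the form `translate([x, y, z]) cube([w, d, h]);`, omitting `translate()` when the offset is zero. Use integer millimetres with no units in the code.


translate([169, 230, 0]) cube([95, 153, 2004]);
translate([1206, 230, 0]) cube([95, 153, 2004]);
translate([169, 230, 2004]) cube([1132, 153, 51]);


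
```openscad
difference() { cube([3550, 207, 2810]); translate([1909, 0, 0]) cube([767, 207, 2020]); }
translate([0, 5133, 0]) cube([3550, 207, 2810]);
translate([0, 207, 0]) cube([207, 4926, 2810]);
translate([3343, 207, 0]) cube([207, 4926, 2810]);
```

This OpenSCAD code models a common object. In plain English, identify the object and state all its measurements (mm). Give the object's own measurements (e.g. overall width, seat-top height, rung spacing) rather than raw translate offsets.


A single room: four walls, each 2810 mm tall and 207 mm thick, enclosing an outside footprint 3550×5340 mm (x × y), no floor or roof. The front and back walls (−y and +y sides) run the full x-width; the side walls fit between their inner faces. A door opening 767 mm wide and 2020 mm tall is cut through the front wall from the floor up, its −x edge 1909 mm from the wall's −x end.


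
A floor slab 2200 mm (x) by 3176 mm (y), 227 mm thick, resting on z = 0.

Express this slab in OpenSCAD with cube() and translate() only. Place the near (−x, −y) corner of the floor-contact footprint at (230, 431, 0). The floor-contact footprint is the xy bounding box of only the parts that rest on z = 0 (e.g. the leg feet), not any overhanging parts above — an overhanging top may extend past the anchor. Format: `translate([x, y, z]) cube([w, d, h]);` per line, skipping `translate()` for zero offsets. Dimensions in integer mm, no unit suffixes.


translate([230, 431, 0]) cube([2200, 3176, 227]);


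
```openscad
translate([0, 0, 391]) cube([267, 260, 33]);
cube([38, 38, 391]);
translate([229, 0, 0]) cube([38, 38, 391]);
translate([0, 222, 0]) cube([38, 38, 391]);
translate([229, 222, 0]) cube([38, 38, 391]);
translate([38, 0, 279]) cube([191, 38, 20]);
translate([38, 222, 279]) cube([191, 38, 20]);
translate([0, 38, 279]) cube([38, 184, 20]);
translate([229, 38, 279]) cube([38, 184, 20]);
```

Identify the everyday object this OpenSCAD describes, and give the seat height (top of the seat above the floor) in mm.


A stool. The seat height is 424 mm.

A 267×260×33 slab at z = 391 on four corner posts — a stool. The seat top is 391 + 33 = 424 mm.


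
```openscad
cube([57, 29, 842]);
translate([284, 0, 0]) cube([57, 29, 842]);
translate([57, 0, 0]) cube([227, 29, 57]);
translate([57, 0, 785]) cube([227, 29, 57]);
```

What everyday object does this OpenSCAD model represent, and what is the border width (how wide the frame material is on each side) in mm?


A picture frame. The border width is 57 mm.

Four thin pieces enclosing a rectangular opening — a picture frame. The two full-height stiles are 842 mm tall; the top rail sits at z = 785 and is 57 mm tall, so the border above the opening is 842 − 785 = 57 mm, matching the stile x-width.


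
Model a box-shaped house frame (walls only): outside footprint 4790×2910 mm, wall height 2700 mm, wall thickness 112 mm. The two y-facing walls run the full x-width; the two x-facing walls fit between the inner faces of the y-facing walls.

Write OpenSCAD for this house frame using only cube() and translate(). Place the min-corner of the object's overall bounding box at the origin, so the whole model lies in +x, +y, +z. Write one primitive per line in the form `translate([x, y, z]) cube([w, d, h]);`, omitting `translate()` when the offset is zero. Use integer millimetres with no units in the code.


cube([4790, 112, 2700]);
translate([0, 2798, 0]) cube([4790, 112, 2700]);
translate([0, 112, 0]) cube([112, 2686, 2700]);
translate([4678, 112, 0]) cube([112, 2686, 2700]);


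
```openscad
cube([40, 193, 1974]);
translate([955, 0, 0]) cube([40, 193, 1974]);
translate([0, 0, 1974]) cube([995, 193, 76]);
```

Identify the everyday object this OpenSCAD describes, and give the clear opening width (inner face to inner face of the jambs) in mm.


A door frame. The clear opening width is 915 mm.

Two 1974 mm tall posts with a header on top — a door frame. The left jamb is 40 mm wide at x = 0; the right jamb starts at x = 955. The clear opening is 955 − 40 = 915 mm.


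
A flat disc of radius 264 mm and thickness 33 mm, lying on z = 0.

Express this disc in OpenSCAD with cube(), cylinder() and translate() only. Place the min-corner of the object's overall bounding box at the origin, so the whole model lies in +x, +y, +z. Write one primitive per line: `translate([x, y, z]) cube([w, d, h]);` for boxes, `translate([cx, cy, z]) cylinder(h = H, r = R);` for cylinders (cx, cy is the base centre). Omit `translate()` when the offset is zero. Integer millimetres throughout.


translate([264, 264, 0]) cylinder(h = 33, r = 264);


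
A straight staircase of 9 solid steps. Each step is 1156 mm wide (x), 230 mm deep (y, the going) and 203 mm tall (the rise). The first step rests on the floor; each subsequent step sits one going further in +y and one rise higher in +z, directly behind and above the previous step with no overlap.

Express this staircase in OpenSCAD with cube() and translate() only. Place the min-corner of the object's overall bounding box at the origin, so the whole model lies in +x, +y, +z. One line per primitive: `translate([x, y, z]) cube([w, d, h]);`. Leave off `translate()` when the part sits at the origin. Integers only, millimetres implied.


cube([1156, 230, 203]);
translate([0, 230, 203]) cube([1156, 230, 203]);
translate([0, 460, 406]) cube([1156, 230, 203]);
translate([0, 690, 609]) cube([1156, 230, 203]);
translate([0, 920, 812]) cube([1156, 230, 203]);
translate([0, 1150, 1015]) cube([1156, 230, 203]);
translate([0, 1380, 1218]) cube([1156, 230, 203]);
translate([0, 1610, 1421]) cube([1156, 230, 203]);
translate([0, 1840, 1624]) cube([1156, 230, 203]);


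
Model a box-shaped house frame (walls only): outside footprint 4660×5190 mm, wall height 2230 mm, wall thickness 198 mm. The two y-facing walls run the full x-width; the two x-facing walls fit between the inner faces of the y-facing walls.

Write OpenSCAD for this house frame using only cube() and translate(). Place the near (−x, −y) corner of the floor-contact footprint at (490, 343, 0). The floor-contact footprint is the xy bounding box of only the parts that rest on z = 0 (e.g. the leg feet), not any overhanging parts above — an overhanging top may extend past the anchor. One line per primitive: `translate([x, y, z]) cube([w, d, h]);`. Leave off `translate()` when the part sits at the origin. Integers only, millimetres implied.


translate([490, 343, 0]) cube([4660, 198, 2230]);
translate([490, 5335, 0]) cube([4660, 198, 2230]);
translate([490, 541, 0]) cube([198, 4794, 2230]);
translate([4952, 541, 0]) cube([198, 4794, 2230]);


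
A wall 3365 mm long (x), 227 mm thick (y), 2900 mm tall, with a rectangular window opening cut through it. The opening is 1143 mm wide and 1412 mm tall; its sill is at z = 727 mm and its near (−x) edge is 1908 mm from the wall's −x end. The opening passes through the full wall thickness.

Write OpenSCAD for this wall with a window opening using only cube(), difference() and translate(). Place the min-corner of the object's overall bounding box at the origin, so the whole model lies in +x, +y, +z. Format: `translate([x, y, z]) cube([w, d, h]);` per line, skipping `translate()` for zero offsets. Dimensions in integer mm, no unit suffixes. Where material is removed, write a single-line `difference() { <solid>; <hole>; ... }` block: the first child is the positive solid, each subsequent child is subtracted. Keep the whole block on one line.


difference() { cube([3365, 227, 2900]); translate([1908, 0, 727]) cube([1143, 227, 1412]); }


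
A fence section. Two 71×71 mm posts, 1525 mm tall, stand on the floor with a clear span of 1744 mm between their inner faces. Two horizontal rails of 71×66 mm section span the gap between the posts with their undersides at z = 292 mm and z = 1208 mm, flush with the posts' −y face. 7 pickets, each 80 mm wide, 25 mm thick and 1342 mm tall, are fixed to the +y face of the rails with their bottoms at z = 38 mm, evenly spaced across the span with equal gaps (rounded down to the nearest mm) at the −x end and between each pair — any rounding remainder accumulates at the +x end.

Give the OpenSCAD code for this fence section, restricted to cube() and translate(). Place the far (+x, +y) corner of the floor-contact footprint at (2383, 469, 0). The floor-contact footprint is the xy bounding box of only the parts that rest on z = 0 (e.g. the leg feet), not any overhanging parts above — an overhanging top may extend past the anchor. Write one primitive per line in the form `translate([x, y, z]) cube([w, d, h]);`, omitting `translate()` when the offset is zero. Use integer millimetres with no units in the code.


translate([497, 398, 0]) cube([71, 71, 1525]);
translate([2312, 398, 0]) cube([71, 71, 1525]);
translate([568, 398, 292]) cube([1744, 71, 66]);
translate([568, 398, 1208]) cube([1744, 71, 66]);
translate([716, 469, 38]) cube([80, 25, 1342]);
translate([944, 469, 38]) cube([80, 25, 1342]);
translate([1172, 469, 38]) cube([80, 25, 1342]);
translate([1400, 469, 38]) cube([80, 25, 1342]);
translate([1628, 469, 38]) cube([80, 25, 1342]);
translate([1856, 469, 38]) cube([80, 25, 1342]);
translate([2084, 469, 38]) cube([80, 25, 1342]);


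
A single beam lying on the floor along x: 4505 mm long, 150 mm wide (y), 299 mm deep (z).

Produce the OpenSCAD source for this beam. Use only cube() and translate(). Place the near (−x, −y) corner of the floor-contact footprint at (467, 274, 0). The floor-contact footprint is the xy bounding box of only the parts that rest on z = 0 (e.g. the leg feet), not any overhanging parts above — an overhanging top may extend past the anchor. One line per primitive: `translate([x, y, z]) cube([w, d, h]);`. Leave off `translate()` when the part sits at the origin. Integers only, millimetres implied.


translate([467, 274, 0]) cube([4505, 150, 299]);


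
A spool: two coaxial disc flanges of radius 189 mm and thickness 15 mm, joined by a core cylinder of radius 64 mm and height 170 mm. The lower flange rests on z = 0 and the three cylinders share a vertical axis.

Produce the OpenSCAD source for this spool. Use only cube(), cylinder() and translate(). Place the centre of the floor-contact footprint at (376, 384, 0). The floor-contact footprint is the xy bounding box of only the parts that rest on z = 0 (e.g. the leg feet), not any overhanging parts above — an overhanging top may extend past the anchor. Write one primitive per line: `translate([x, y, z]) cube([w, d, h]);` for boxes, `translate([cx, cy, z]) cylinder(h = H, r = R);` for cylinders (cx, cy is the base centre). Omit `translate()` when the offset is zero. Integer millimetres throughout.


translate([376, 384, 0]) cylinder(h = 15, r = 189);
translate([376, 384, 15]) cylinder(h = 170, r = 64);
translate([376, 384, 185]) cylinder(h = 15, r = 189);
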